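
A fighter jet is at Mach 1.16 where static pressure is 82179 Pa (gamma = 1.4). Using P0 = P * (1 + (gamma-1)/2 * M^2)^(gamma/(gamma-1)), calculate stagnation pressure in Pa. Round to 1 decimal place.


Step 1: (gamma-1)/2 * M^2 = 0.2 * 1.3456 = 0.26912
Step 2: 1 + 0.26912 = 1.26912
Step 3: Exponent gamma/(gamma-1) = 3.5
Step 4: P0 = 82179 * 1.26912^3.5 = 189243.2 Pa

189243.2


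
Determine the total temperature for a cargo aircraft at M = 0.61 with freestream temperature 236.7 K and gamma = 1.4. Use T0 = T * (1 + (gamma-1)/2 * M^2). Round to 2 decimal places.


Step 1: (gamma-1)/2 = 0.2
Step 2: M^2 = 0.3721
Step 3: 1 + 0.2 * 0.3721 = 1.07442
Step 4: T0 = 236.7 * 1.07442 = 254.32 K

254.32


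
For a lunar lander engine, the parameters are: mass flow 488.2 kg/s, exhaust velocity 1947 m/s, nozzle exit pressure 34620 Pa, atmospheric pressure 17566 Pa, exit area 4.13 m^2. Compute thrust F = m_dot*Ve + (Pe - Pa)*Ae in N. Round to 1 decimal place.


Step 1: Momentum thrust = m_dot * Ve = 488.2 * 1947 = 950525.4 N
Step 2: Pressure thrust = (Pe - Pa) * Ae = (34620 - 17566) * 4.13 = 70433.02 N
Step 3: Total thrust F = 950525.4 + 70433.02 = 1020958.4 N

1020958.4


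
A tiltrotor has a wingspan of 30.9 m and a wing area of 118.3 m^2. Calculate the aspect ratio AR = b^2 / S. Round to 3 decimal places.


Step 1: b^2 = 30.9^2 = 954.81
Step 2: AR = 954.81 / 118.3 = 8.071

8.071


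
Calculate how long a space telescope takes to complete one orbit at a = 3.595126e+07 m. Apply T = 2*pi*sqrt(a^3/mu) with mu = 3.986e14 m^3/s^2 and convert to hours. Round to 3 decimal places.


Step 1: a^3 / mu = 4.646676e+22 / 3.986e14 = 1.165749e+08
Step 2: sqrt(1.165749e+08) = 10796.9857 s
Step 3: T = 2*pi * 10796.9857 = 67839.46 s
Step 4: T in hours = 67839.46 / 3600 = 18.844 hours

18.844


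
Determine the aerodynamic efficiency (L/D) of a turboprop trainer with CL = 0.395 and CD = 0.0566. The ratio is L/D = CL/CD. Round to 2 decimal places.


Step 1: L/D = CL / CD = 0.395 / 0.0566
Step 2: L/D = 6.98

6.98


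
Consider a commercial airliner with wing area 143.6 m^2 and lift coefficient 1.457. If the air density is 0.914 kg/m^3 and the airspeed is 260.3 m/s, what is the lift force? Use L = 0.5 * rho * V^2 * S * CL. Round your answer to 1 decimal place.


Step 1: Calculate dynamic pressure q = 0.5 * 0.914 * 260.3^2 = 0.5 * 0.914 * 67756.09 = 30964.5331 Pa
Step 2: Multiply by wing area and lift coefficient: L = 30964.5331 * 143.6 * 1.457
Step 3: L = 4446506.9575 * 1.457 = 6478560.6 N

6478560.6


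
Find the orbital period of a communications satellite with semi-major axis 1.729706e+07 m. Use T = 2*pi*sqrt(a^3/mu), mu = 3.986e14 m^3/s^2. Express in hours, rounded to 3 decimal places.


Step 1: a^3 / mu = 5.175078e+21 / 3.986e14 = 1.298314e+07
Step 2: sqrt(1.298314e+07) = 3603.2118 s
Step 3: T = 2*pi * 3603.2118 = 22639.65 s
Step 4: T in hours = 22639.65 / 3600 = 6.289 hours

6.289


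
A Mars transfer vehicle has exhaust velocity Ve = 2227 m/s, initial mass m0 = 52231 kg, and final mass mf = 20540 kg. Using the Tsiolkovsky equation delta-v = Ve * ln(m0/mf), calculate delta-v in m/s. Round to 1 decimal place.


Step 1: Mass ratio m0/mf = 52231 / 20540 = 2.542892
Step 2: ln(2.542892) = 0.933302
Step 3: delta-v = 2227 * 0.933302 = 2078.5 m/s

2078.5


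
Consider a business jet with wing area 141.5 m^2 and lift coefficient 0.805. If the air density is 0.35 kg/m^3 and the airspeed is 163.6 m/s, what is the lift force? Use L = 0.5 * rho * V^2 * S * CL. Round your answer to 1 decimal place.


Step 1: Calculate dynamic pressure q = 0.5 * 0.35 * 163.6^2 = 0.5 * 0.35 * 26764.96 = 4683.868 Pa
Step 2: Multiply by wing area and lift coefficient: L = 4683.868 * 141.5 * 0.805
Step 3: L = 662767.322 * 0.805 = 533527.7 N

533527.7


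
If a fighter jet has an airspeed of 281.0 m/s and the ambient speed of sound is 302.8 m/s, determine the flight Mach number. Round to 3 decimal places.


Step 1: M = V / a = 281.0 / 302.8
Step 2: M = 0.928

0.928


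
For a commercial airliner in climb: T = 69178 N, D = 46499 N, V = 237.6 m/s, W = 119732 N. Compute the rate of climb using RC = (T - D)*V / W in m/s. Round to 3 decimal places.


Step 1: Excess thrust = T - D = 69178 - 46499 = 22679 N
Step 2: Excess power = 22679 * 237.6 = 5388530.4 W
Step 3: RC = 5388530.4 / 119732 = 45.005 m/s

45.005


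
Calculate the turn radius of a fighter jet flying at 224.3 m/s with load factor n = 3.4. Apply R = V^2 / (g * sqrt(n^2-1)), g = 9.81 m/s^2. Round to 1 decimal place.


Step 1: V^2 = 224.3^2 = 50310.49
Step 2: n^2 - 1 = 3.4^2 - 1 = 10.56
Step 3: sqrt(10.56) = 3.249615
Step 4: R = 50310.49 / (9.81 * 3.249615) = 1578.2 m

1578.2


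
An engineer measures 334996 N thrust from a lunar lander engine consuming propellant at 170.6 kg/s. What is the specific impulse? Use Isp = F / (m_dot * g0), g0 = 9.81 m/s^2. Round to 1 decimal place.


Step 1: m_dot * g0 = 170.6 * 9.81 = 1673.59
Step 2: Isp = 334996 / 1673.59 = 200.2 s

200.2


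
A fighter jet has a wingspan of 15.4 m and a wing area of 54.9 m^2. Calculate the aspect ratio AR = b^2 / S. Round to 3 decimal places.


Step 1: b^2 = 15.4^2 = 237.16
Step 2: AR = 237.16 / 54.9 = 4.320

4.320


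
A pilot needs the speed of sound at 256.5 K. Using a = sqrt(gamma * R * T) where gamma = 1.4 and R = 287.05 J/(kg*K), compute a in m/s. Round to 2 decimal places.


Step 1: gamma * R * T = 1.4 * 287.05 * 256.5 = 103079.655
Step 2: a = sqrt(103079.655) = 321.06 m/s

321.06


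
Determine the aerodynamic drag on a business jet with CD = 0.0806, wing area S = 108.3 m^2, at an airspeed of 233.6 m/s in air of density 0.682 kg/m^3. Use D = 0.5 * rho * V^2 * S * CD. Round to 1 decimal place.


Step 1: Dynamic pressure q = 0.5 * 0.682 * 233.6^2 = 18608.0154 Pa
Step 2: Drag D = q * S * CD = 18608.0154 * 108.3 * 0.0806
Step 3: D = 162429.0 N

162429.0


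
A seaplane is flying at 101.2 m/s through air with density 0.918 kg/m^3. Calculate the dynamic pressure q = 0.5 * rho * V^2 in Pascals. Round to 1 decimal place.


Step 1: V^2 = 101.2^2 = 10241.44
Step 2: q = 0.5 * 0.918 * 10241.44
Step 3: q = 4700.8 Pa

4700.8


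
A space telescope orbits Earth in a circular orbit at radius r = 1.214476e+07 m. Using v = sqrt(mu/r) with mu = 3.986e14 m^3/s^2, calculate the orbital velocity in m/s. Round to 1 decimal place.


Step 1: mu / r = 3.986e14 / 1.214476e+07 = 32820739.1501
Step 2: v = sqrt(32820739.1501) = 5728.9 m/s

5728.9


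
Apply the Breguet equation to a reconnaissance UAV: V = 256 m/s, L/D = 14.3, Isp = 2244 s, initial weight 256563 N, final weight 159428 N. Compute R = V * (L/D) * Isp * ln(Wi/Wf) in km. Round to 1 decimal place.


Step 1: Coefficient = V * (L/D) * Isp = 256 * 14.3 * 2244 = 8214835.2 m
Step 2: Wi/Wf = 256563 / 159428 = 1.609272
Step 3: ln(1.609272) = 0.475782
Step 4: R = 8214835.2 * 0.475782 = 3908469.4 m = 3908.5 km

3908.5


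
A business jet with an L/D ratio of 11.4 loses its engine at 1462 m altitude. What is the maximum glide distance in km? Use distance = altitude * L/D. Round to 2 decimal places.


Step 1: Glide distance = altitude * L/D = 1462 * 11.4 = 16666.8 m
Step 2: Convert to km: 16666.8 / 1000 = 16.67 km

16.67


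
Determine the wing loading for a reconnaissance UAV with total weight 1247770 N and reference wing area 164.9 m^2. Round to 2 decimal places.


Step 1: Wing loading = W / S = 1247770 / 164.9
Step 2: Wing loading = 7566.83 N/m^2

7566.83


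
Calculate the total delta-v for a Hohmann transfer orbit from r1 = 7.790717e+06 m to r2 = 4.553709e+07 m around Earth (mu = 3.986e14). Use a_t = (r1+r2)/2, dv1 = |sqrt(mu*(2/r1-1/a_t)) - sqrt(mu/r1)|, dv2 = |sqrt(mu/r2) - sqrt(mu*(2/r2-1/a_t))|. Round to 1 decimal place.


Step 1: Transfer semi-major axis a_t = (7.790717e+06 + 4.553709e+07) / 2 = 2.666390e+07 m
Step 2: v1 (circular at r1) = sqrt(mu/r1) = 7152.86 m/s
Step 3: v_t1 = sqrt(mu*(2/r1 - 1/a_t)) = 9347.61 m/s
Step 4: dv1 = |9347.61 - 7152.86| = 2194.75 m/s
Step 5: v2 (circular at r2) = 2958.6 m/s, v_t2 = 1599.24 m/s
Step 6: dv2 = |2958.6 - 1599.24| = 1359.36 m/s
Step 7: Total delta-v = 2194.75 + 1359.36 = 3554.1 m/s

3554.1


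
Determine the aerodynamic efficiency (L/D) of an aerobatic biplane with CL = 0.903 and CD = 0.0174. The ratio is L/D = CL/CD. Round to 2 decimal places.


Step 1: L/D = CL / CD = 0.903 / 0.0174
Step 2: L/D = 51.90

51.90


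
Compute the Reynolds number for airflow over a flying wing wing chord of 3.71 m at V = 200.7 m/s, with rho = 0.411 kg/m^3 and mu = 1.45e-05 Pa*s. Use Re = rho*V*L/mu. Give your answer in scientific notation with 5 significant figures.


Step 1: Numerator = rho * V * L = 0.411 * 200.7 * 3.71 = 306.029367
Step 2: Re = 306.029367 / 1.45e-05
Step 3: Re = 2.1105e+07

2.1105e+07


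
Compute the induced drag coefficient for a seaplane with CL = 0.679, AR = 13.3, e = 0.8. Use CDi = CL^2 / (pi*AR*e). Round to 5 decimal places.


Step 1: CL^2 = 0.679^2 = 0.461041
Step 2: pi * AR * e = 3.14159 * 13.3 * 0.8 = 33.426546
Step 3: CDi = 0.461041 / 33.426546 = 0.01379

0.01379


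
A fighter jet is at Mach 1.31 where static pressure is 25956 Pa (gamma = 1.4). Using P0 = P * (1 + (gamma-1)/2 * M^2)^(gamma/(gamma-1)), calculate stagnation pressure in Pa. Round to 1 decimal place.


Step 1: (gamma-1)/2 * M^2 = 0.2 * 1.7161 = 0.34322
Step 2: 1 + 0.34322 = 1.34322
Step 3: Exponent gamma/(gamma-1) = 3.5
Step 4: P0 = 25956 * 1.34322^3.5 = 72904.2 Pa

72904.2


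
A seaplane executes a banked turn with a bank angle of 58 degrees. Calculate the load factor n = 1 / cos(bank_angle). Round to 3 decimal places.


Step 1: Convert 58 degrees to radians = 1.012291
Step 2: cos(58 deg) = 0.529919
Step 3: n = 1 / 0.529919 = 1.887

1.887


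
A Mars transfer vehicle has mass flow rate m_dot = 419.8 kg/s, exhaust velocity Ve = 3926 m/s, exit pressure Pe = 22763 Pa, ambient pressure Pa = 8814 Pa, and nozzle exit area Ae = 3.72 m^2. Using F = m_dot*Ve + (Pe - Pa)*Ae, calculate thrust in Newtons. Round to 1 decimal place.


Step 1: Momentum thrust = m_dot * Ve = 419.8 * 3926 = 1648134.8 N
Step 2: Pressure thrust = (Pe - Pa) * Ae = (22763 - 8814) * 3.72 = 51890.28 N
Step 3: Total thrust F = 1648134.8 + 51890.28 = 1700025.1 N

1700025.1


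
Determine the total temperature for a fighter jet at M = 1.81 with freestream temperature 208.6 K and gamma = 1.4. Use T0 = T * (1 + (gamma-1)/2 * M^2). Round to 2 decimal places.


Step 1: (gamma-1)/2 = 0.2
Step 2: M^2 = 3.2761
Step 3: 1 + 0.2 * 3.2761 = 1.65522
Step 4: T0 = 208.6 * 1.65522 = 345.28 K

345.28


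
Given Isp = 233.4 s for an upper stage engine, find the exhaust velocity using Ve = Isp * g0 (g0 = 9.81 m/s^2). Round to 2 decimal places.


Step 1: Ve = Isp * g0 = 233.4 * 9.81
Step 2: Ve = 2289.65 m/s

2289.65


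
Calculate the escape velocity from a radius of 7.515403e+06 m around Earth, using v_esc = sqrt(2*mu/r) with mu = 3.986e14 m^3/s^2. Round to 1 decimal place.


Step 1: 2*mu/r = 2 * 3.986e14 / 7.515403e+06 = 106075482.5789
Step 2: v_esc = sqrt(106075482.5789) = 10299.3 m/s

10299.3


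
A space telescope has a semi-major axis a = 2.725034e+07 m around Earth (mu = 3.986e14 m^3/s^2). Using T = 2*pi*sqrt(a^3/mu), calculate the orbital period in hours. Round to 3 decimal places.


Step 1: a^3 / mu = 2.023559e+22 / 3.986e14 = 5.076665e+07
Step 2: sqrt(5.076665e+07) = 7125.0717 s
Step 3: T = 2*pi * 7125.0717 = 44768.15 s
Step 4: T in hours = 44768.15 / 3600 = 12.436 hours

12.436


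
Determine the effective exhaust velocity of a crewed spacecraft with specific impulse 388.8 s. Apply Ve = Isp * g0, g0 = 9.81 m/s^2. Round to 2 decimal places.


Step 1: Ve = Isp * g0 = 388.8 * 9.81
Step 2: Ve = 3814.13 m/s

3814.13


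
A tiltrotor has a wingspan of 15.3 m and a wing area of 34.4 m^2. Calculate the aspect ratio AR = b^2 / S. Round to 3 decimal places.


Step 1: b^2 = 15.3^2 = 234.09
Step 2: AR = 234.09 / 34.4 = 6.805

6.805


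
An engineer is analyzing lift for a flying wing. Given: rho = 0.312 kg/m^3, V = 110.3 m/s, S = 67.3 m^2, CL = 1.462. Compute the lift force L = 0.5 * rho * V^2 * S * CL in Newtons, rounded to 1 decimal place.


Step 1: Calculate dynamic pressure q = 0.5 * 0.312 * 110.3^2 = 0.5 * 0.312 * 12166.09 = 1897.91 Pa
Step 2: Multiply by wing area and lift coefficient: L = 1897.91 * 67.3 * 1.462
Step 3: L = 127729.3457 * 1.462 = 186740.3 N

186740.3


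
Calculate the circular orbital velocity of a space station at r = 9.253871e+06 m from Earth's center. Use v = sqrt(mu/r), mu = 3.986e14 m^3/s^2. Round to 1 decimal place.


Step 1: mu / r = 3.986e14 / 9.253871e+06 = 43073866.061
Step 2: v = sqrt(43073866.061) = 6563.1 m/s

6563.1


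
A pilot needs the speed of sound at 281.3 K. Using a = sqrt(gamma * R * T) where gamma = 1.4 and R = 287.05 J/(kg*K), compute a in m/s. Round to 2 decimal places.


Step 1: gamma * R * T = 1.4 * 287.05 * 281.3 = 113046.031
Step 2: a = sqrt(113046.031) = 336.22 m/s

336.22


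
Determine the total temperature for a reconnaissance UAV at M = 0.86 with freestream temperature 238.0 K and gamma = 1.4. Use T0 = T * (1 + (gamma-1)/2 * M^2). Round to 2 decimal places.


Step 1: (gamma-1)/2 = 0.2
Step 2: M^2 = 0.7396
Step 3: 1 + 0.2 * 0.7396 = 1.14792
Step 4: T0 = 238.0 * 1.14792 = 273.20 K

273.20


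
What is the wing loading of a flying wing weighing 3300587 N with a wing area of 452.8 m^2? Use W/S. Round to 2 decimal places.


Step 1: Wing loading = W / S = 3300587 / 452.8
Step 2: Wing loading = 7289.28 N/m^2

7289.28


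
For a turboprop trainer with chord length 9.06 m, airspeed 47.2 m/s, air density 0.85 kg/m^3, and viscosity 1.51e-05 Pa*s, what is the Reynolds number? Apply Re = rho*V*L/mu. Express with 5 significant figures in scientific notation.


Step 1: Numerator = rho * V * L = 0.85 * 47.2 * 9.06 = 363.4872
Step 2: Re = 363.4872 / 1.51e-05
Step 3: Re = 2.4072e+07

2.4072e+07


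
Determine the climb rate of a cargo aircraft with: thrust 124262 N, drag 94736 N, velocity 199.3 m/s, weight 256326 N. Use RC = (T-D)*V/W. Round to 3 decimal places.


Step 1: Excess thrust = T - D = 124262 - 94736 = 29526 N
Step 2: Excess power = 29526 * 199.3 = 5884531.8 W
Step 3: RC = 5884531.8 / 256326 = 22.957 m/s

22.957


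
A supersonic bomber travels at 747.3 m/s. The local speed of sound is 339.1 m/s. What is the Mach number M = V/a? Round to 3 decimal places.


Step 1: M = V / a = 747.3 / 339.1
Step 2: M = 2.204

2.204


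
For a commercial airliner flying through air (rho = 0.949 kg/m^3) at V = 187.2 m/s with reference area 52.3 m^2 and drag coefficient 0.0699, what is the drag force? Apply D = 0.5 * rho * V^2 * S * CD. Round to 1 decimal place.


Step 1: Dynamic pressure q = 0.5 * 0.949 * 187.2^2 = 16628.3021 Pa
Step 2: Drag D = q * S * CD = 16628.3021 * 52.3 * 0.0699
Step 3: D = 60789.2 N

60789.2


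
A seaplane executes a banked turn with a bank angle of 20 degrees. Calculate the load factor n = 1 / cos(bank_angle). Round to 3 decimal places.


Step 1: Convert 20 degrees to radians = 0.349066
Step 2: cos(20 deg) = 0.939693
Step 3: n = 1 / 0.939693 = 1.064

1.064


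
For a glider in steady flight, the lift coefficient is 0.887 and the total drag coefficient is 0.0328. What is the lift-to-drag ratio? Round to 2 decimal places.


Step 1: L/D = CL / CD = 0.887 / 0.0328
Step 2: L/D = 27.04

27.04


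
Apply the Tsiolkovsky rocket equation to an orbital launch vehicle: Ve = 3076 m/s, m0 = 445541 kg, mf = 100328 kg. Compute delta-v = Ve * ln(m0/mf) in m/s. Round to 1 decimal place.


Step 1: Mass ratio m0/mf = 445541 / 100328 = 4.440844
Step 2: ln(4.440844) = 1.490844
Step 3: delta-v = 3076 * 1.490844 = 4585.8 m/s

4585.8


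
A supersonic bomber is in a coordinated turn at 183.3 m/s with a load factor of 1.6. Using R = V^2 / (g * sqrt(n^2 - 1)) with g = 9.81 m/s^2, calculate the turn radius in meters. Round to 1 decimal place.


Step 1: V^2 = 183.3^2 = 33598.89
Step 2: n^2 - 1 = 1.6^2 - 1 = 1.56
Step 3: sqrt(1.56) = 1.249
Step 4: R = 33598.89 / (9.81 * 1.249) = 2742.2 m

2742.2


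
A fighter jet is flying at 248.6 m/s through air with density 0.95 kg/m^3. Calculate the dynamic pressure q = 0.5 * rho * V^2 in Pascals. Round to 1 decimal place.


Step 1: V^2 = 248.6^2 = 61801.96
Step 2: q = 0.5 * 0.95 * 61801.96
Step 3: q = 29355.9 Pa

29355.9


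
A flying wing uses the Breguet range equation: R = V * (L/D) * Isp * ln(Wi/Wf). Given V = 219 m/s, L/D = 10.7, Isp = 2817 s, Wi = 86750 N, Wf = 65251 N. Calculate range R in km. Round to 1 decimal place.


Step 1: Coefficient = V * (L/D) * Isp = 219 * 10.7 * 2817 = 6601076.1 m
Step 2: Wi/Wf = 86750 / 65251 = 1.329482
Step 3: ln(1.329482) = 0.284789
Step 4: R = 6601076.1 * 0.284789 = 1879914.2 m = 1879.9 km

1879.9


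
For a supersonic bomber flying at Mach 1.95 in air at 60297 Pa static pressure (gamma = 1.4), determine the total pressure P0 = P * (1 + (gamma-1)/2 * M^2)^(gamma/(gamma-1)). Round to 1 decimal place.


Step 1: (gamma-1)/2 * M^2 = 0.2 * 3.8025 = 0.7605
Step 2: 1 + 0.7605 = 1.7605
Step 3: Exponent gamma/(gamma-1) = 3.5
Step 4: P0 = 60297 * 1.7605^3.5 = 436537.8 Pa

436537.8


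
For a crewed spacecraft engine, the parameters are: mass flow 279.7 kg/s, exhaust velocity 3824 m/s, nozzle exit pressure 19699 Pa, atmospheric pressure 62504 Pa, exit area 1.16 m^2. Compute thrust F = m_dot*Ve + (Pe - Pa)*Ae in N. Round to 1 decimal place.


Step 1: Momentum thrust = m_dot * Ve = 279.7 * 3824 = 1069572.8 N
Step 2: Pressure thrust = (Pe - Pa) * Ae = (19699 - 62504) * 1.16 = -49653.80 N
Step 3: Total thrust F = 1069572.8 + -49653.80 = 1019919.0 N

1019919.0


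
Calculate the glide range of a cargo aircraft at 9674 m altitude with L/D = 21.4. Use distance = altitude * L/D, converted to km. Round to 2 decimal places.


Step 1: Glide distance = altitude * L/D = 9674 * 21.4 = 207023.6 m
Step 2: Convert to km: 207023.6 / 1000 = 207.02 km

207.02


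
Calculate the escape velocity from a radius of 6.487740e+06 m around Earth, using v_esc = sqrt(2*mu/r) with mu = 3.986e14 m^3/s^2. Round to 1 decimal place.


Step 1: 2*mu/r = 2 * 3.986e14 / 6.487740e+06 = 122877920.5085
Step 2: v_esc = sqrt(122877920.5085) = 11085.0 m/s

11085.0


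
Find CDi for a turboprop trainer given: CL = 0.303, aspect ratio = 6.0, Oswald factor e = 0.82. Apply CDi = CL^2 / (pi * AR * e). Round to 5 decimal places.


Step 1: CL^2 = 0.303^2 = 0.091809
Step 2: pi * AR * e = 3.14159 * 6.0 * 0.82 = 15.456636
Step 3: CDi = 0.091809 / 15.456636 = 0.00594

0.00594


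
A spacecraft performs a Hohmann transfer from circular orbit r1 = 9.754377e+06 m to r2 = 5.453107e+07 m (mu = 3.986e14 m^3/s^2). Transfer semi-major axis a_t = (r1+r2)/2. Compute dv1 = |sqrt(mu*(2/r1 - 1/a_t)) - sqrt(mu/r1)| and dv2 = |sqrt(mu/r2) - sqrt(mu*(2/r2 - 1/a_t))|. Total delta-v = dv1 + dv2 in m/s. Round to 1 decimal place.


Step 1: Transfer semi-major axis a_t = (9.754377e+06 + 5.453107e+07) / 2 = 3.214272e+07 m
Step 2: v1 (circular at r1) = sqrt(mu/r1) = 6392.47 m/s
Step 3: v_t1 = sqrt(mu*(2/r1 - 1/a_t)) = 8326.25 m/s
Step 4: dv1 = |8326.25 - 6392.47| = 1933.78 m/s
Step 5: v2 (circular at r2) = 2703.63 m/s, v_t2 = 1489.38 m/s
Step 6: dv2 = |2703.63 - 1489.38| = 1214.25 m/s
Step 7: Total delta-v = 1933.78 + 1214.25 = 3148.0 m/s

3148.0


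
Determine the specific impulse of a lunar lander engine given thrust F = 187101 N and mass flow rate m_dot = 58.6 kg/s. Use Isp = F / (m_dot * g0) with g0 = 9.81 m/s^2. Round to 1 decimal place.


Step 1: m_dot * g0 = 58.6 * 9.81 = 574.87
Step 2: Isp = 187101 / 574.87 = 325.5 s

325.5


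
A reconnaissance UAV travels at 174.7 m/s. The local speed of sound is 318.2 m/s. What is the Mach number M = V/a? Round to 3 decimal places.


Step 1: M = V / a = 174.7 / 318.2
Step 2: M = 0.549

0.549


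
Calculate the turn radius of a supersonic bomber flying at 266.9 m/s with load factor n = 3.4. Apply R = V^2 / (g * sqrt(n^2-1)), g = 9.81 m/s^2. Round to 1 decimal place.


Step 1: V^2 = 266.9^2 = 71235.61
Step 2: n^2 - 1 = 3.4^2 - 1 = 10.56
Step 3: sqrt(10.56) = 3.249615
Step 4: R = 71235.61 / (9.81 * 3.249615) = 2234.6 m

2234.6


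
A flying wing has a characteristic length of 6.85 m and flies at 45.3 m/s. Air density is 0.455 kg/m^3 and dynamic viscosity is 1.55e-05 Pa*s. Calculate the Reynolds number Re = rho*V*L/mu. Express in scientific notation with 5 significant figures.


Step 1: Numerator = rho * V * L = 0.455 * 45.3 * 6.85 = 141.188775
Step 2: Re = 141.188775 / 1.55e-05
Step 3: Re = 9.1090e+06

9.1090e+06


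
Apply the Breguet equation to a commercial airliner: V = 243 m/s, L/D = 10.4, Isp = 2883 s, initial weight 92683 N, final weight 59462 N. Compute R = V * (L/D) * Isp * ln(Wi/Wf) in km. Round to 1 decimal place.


Step 1: Coefficient = V * (L/D) * Isp = 243 * 10.4 * 2883 = 7285917.6 m
Step 2: Wi/Wf = 92683 / 59462 = 1.558693
Step 3: ln(1.558693) = 0.443848
Step 4: R = 7285917.6 * 0.443848 = 3233837.2 m = 3233.8 km

3233.8


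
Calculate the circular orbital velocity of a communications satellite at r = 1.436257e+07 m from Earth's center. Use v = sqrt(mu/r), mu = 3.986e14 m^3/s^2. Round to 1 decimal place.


Step 1: mu / r = 3.986e14 / 1.436257e+07 = 27752693.2854
Step 2: v = sqrt(27752693.2854) = 5268.1 m/s

5268.1


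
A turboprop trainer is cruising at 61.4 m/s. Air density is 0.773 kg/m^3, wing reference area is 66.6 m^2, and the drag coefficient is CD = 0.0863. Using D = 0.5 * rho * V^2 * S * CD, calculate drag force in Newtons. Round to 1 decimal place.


Step 1: Dynamic pressure q = 0.5 * 0.773 * 61.4^2 = 1457.0895 Pa
Step 2: Drag D = q * S * CD = 1457.0895 * 66.6 * 0.0863
Step 3: D = 8374.7 N

8374.7


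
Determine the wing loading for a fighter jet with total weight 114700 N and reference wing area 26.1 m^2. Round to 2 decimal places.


Step 1: Wing loading = W / S = 114700 / 26.1
Step 2: Wing loading = 4394.64 N/m^2

4394.64


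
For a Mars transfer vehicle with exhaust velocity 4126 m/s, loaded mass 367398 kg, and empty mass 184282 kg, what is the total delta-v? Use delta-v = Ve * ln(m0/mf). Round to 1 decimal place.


Step 1: Mass ratio m0/mf = 367398 / 184282 = 1.993673
Step 2: ln(1.993673) = 0.689979
Step 3: delta-v = 4126 * 0.689979 = 2846.9 m/s

2846.9


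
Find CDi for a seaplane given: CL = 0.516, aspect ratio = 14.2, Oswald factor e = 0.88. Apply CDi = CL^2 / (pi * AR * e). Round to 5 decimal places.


Step 1: CL^2 = 0.516^2 = 0.266256
Step 2: pi * AR * e = 3.14159 * 14.2 * 0.88 = 39.257342
Step 3: CDi = 0.266256 / 39.257342 = 0.00678

0.00678


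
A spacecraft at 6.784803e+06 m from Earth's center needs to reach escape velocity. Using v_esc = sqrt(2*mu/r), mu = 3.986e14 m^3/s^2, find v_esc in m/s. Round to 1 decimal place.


Step 1: 2*mu/r = 2 * 3.986e14 / 6.784803e+06 = 117497884.6107
Step 2: v_esc = sqrt(117497884.6107) = 10839.6 m/s

10839.6


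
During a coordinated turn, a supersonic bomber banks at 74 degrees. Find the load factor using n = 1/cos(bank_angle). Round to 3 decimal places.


Step 1: Convert 74 degrees to radians = 1.291544
Step 2: cos(74 deg) = 0.275637
Step 3: n = 1 / 0.275637 = 3.628

3.628


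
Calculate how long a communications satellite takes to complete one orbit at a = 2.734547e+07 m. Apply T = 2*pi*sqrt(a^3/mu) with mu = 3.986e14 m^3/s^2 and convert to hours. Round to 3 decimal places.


Step 1: a^3 / mu = 2.044825e+22 / 3.986e14 = 5.130018e+07
Step 2: sqrt(5.130018e+07) = 7162.4143 s
Step 3: T = 2*pi * 7162.4143 = 45002.78 s
Step 4: T in hours = 45002.78 / 3600 = 12.501 hours

12.501


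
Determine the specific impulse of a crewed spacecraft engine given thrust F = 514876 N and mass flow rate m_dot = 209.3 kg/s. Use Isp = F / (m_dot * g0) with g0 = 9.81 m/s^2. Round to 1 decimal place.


Step 1: m_dot * g0 = 209.3 * 9.81 = 2053.23
Step 2: Isp = 514876 / 2053.23 = 250.8 s

250.8


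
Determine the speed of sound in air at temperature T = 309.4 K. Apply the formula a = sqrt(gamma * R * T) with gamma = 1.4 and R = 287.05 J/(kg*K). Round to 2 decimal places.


Step 1: gamma * R * T = 1.4 * 287.05 * 309.4 = 124338.578
Step 2: a = sqrt(124338.578) = 352.62 m/s

352.62


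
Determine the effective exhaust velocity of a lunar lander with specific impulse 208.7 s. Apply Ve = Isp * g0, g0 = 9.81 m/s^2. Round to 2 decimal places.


Step 1: Ve = Isp * g0 = 208.7 * 9.81
Step 2: Ve = 2047.35 m/s

2047.35


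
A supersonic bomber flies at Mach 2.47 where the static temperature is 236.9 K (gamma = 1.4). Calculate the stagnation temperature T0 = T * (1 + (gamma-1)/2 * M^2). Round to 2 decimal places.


Step 1: (gamma-1)/2 = 0.2
Step 2: M^2 = 6.1009
Step 3: 1 + 0.2 * 6.1009 = 2.22018
Step 4: T0 = 236.9 * 2.22018 = 525.96 K

525.96


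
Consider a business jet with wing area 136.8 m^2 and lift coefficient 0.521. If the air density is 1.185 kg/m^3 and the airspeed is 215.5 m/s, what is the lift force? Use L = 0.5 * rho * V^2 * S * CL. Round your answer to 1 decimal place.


Step 1: Calculate dynamic pressure q = 0.5 * 1.185 * 215.5^2 = 0.5 * 1.185 * 46440.25 = 27515.8481 Pa
Step 2: Multiply by wing area and lift coefficient: L = 27515.8481 * 136.8 * 0.521
Step 3: L = 3764168.0235 * 0.521 = 1961131.5 N

1961131.5


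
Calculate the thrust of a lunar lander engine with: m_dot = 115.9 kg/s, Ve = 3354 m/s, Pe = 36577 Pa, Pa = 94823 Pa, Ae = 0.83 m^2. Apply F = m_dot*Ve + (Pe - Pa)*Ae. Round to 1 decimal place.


Step 1: Momentum thrust = m_dot * Ve = 115.9 * 3354 = 388728.6 N
Step 2: Pressure thrust = (Pe - Pa) * Ae = (36577 - 94823) * 0.83 = -48344.18 N
Step 3: Total thrust F = 388728.6 + -48344.18 = 340384.4 N

340384.4


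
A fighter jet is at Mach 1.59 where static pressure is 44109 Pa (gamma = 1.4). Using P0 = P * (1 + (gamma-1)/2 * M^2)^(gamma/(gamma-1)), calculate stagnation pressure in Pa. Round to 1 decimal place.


Step 1: (gamma-1)/2 * M^2 = 0.2 * 2.5281 = 0.50562
Step 2: 1 + 0.50562 = 1.50562
Step 3: Exponent gamma/(gamma-1) = 3.5
Step 4: P0 = 44109 * 1.50562^3.5 = 184727.3 Pa

184727.3


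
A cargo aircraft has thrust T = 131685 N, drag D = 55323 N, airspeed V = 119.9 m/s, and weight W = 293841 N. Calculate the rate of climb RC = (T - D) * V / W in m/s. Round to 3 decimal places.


Step 1: Excess thrust = T - D = 131685 - 55323 = 76362 N
Step 2: Excess power = 76362 * 119.9 = 9155803.8 W
Step 3: RC = 9155803.8 / 293841 = 31.159 m/s

31.159


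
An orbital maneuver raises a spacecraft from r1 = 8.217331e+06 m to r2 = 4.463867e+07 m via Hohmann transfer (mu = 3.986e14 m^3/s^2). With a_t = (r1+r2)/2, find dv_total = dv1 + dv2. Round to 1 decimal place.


Step 1: Transfer semi-major axis a_t = (8.217331e+06 + 4.463867e+07) / 2 = 2.642800e+07 m
Step 2: v1 (circular at r1) = sqrt(mu/r1) = 6964.71 m/s
Step 3: v_t1 = sqrt(mu*(2/r1 - 1/a_t)) = 9051.63 m/s
Step 4: dv1 = |9051.63 - 6964.71| = 2086.92 m/s
Step 5: v2 (circular at r2) = 2988.22 m/s, v_t2 = 1666.27 m/s
Step 6: dv2 = |2988.22 - 1666.27| = 1321.95 m/s
Step 7: Total delta-v = 2086.92 + 1321.95 = 3408.9 m/s

3408.9


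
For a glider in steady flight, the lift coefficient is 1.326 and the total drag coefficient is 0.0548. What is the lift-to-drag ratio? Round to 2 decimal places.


Step 1: L/D = CL / CD = 1.326 / 0.0548
Step 2: L/D = 24.20

24.20


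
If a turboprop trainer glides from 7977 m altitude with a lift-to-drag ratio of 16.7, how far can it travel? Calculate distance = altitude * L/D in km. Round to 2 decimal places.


Step 1: Glide distance = altitude * L/D = 7977 * 16.7 = 133215.9 m
Step 2: Convert to km: 133215.9 / 1000 = 133.22 km

133.22


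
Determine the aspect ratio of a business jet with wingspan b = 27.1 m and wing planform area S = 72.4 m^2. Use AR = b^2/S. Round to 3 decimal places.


Step 1: b^2 = 27.1^2 = 734.41
Step 2: AR = 734.41 / 72.4 = 10.144

10.144


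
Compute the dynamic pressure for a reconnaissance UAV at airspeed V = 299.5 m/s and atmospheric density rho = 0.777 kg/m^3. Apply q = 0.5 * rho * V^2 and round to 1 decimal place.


Step 1: V^2 = 299.5^2 = 89700.25
Step 2: q = 0.5 * 0.777 * 89700.25
Step 3: q = 34848.5 Pa

34848.5


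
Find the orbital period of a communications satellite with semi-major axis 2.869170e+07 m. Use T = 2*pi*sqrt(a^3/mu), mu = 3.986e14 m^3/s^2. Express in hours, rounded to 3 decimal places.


Step 1: a^3 / mu = 2.361940e+22 / 3.986e14 = 5.925589e+07
Step 2: sqrt(5.925589e+07) = 7697.785 s
Step 3: T = 2*pi * 7697.785 = 48366.61 s
Step 4: T in hours = 48366.61 / 3600 = 13.435 hours

13.435


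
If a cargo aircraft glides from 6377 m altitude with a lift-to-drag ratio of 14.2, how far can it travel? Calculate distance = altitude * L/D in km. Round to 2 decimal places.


Step 1: Glide distance = altitude * L/D = 6377 * 14.2 = 90553.4 m
Step 2: Convert to km: 90553.4 / 1000 = 90.55 km

90.55


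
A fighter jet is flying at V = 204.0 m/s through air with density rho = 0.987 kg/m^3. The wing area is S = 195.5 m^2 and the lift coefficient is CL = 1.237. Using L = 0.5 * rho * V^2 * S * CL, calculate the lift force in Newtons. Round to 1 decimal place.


Step 1: Calculate dynamic pressure q = 0.5 * 0.987 * 204.0^2 = 0.5 * 0.987 * 41616.0 = 20537.496 Pa
Step 2: Multiply by wing area and lift coefficient: L = 20537.496 * 195.5 * 1.237
Step 3: L = 4015080.468 * 1.237 = 4966654.5 N

4966654.5


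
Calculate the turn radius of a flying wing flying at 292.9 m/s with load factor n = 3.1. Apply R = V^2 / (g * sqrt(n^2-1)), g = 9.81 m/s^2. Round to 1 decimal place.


Step 1: V^2 = 292.9^2 = 85790.41
Step 2: n^2 - 1 = 3.1^2 - 1 = 8.61
Step 3: sqrt(8.61) = 2.93428
Step 4: R = 85790.41 / (9.81 * 2.93428) = 2980.4 m

2980.4


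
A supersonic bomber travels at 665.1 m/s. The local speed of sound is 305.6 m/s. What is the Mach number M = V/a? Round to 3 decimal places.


Step 1: M = V / a = 665.1 / 305.6
Step 2: M = 2.176

2.176


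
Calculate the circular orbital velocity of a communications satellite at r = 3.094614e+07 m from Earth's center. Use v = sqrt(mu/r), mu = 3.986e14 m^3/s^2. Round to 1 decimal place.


Step 1: mu / r = 3.986e14 / 3.094614e+07 = 12880443.2475
Step 2: v = sqrt(12880443.2475) = 3588.9 m/s

3588.9


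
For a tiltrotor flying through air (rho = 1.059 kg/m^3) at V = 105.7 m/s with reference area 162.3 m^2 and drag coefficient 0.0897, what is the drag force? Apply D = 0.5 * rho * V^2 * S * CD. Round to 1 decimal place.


Step 1: Dynamic pressure q = 0.5 * 1.059 * 105.7^2 = 5915.8335 Pa
Step 2: Drag D = q * S * CD = 5915.8335 * 162.3 * 0.0897
Step 3: D = 86124.5 N

86124.5


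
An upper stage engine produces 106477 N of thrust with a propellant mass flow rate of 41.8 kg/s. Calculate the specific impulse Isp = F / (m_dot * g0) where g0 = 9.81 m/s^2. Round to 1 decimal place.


Step 1: m_dot * g0 = 41.8 * 9.81 = 410.06
Step 2: Isp = 106477 / 410.06 = 259.7 s

259.7


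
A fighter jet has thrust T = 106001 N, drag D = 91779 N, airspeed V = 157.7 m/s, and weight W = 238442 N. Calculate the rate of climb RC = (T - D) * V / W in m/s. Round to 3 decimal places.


Step 1: Excess thrust = T - D = 106001 - 91779 = 14222 N
Step 2: Excess power = 14222 * 157.7 = 2242809.4 W
Step 3: RC = 2242809.4 / 238442 = 9.406 m/s

9.406


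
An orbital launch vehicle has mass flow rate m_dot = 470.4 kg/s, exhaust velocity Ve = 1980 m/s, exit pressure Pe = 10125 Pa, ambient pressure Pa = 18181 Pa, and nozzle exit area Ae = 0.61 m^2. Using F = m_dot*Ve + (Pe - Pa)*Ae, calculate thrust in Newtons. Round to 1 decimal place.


Step 1: Momentum thrust = m_dot * Ve = 470.4 * 1980 = 931392.0 N
Step 2: Pressure thrust = (Pe - Pa) * Ae = (10125 - 18181) * 0.61 = -4914.16 N
Step 3: Total thrust F = 931392.0 + -4914.16 = 926477.8 N

926477.8


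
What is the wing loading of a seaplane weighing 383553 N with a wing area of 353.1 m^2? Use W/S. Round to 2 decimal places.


Step 1: Wing loading = W / S = 383553 / 353.1
Step 2: Wing loading = 1086.24 N/m^2

1086.24


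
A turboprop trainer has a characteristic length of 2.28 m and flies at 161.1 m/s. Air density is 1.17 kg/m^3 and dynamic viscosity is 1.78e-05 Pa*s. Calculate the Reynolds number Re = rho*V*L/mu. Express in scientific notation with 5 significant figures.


Step 1: Numerator = rho * V * L = 1.17 * 161.1 * 2.28 = 429.75036
Step 2: Re = 429.75036 / 1.78e-05
Step 3: Re = 2.4143e+07

2.4143e+07


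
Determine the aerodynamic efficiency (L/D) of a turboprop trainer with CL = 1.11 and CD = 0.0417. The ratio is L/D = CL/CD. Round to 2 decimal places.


Step 1: L/D = CL / CD = 1.11 / 0.0417
Step 2: L/D = 26.62

26.62


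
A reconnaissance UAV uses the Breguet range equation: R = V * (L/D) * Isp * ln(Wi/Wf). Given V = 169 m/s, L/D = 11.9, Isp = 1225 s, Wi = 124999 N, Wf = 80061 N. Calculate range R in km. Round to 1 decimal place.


Step 1: Coefficient = V * (L/D) * Isp = 169 * 11.9 * 1225 = 2463597.5 m
Step 2: Wi/Wf = 124999 / 80061 = 1.561297
Step 3: ln(1.561297) = 0.445517
Step 4: R = 2463597.5 * 0.445517 = 1097574.3 m = 1097.6 km

1097.6


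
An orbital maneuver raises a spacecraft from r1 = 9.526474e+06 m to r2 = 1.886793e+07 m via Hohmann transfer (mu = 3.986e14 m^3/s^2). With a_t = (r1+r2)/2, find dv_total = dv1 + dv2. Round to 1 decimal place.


Step 1: Transfer semi-major axis a_t = (9.526474e+06 + 1.886793e+07) / 2 = 1.419720e+07 m
Step 2: v1 (circular at r1) = sqrt(mu/r1) = 6468.48 m/s
Step 3: v_t1 = sqrt(mu*(2/r1 - 1/a_t)) = 7456.99 m/s
Step 4: dv1 = |7456.99 - 6468.48| = 988.5 m/s
Step 5: v2 (circular at r2) = 4596.28 m/s, v_t2 = 3765.05 m/s
Step 6: dv2 = |4596.28 - 3765.05| = 831.23 m/s
Step 7: Total delta-v = 988.5 + 831.23 = 1819.7 m/s

1819.7


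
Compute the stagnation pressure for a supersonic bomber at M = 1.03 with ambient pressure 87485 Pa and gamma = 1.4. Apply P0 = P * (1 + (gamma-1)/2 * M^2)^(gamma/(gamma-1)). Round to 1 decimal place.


Step 1: (gamma-1)/2 * M^2 = 0.2 * 1.0609 = 0.21218
Step 2: 1 + 0.21218 = 1.21218
Step 3: Exponent gamma/(gamma-1) = 3.5
Step 4: P0 = 87485 * 1.21218^3.5 = 171561.0 Pa

171561.0


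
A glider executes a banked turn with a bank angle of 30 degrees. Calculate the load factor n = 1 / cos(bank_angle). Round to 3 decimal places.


Step 1: Convert 30 degrees to radians = 0.523599
Step 2: cos(30 deg) = 0.866025
Step 3: n = 1 / 0.866025 = 1.155

1.155


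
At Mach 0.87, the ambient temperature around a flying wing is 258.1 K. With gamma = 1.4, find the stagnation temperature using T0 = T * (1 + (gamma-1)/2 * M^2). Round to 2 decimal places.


Step 1: (gamma-1)/2 = 0.2
Step 2: M^2 = 0.7569
Step 3: 1 + 0.2 * 0.7569 = 1.15138
Step 4: T0 = 258.1 * 1.15138 = 297.17 K

297.17


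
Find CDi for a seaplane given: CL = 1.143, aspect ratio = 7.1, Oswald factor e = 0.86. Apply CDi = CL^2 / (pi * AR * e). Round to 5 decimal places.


Step 1: CL^2 = 1.143^2 = 1.306449
Step 2: pi * AR * e = 3.14159 * 7.1 * 0.86 = 19.182565
Step 3: CDi = 1.306449 / 19.182565 = 0.06811

0.06811


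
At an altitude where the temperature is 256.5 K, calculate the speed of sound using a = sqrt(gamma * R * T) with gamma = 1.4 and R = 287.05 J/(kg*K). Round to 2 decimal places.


Step 1: gamma * R * T = 1.4 * 287.05 * 256.5 = 103079.655
Step 2: a = sqrt(103079.655) = 321.06 m/s

321.06


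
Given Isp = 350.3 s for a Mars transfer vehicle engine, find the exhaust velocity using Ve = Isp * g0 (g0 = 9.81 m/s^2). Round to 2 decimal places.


Step 1: Ve = Isp * g0 = 350.3 * 9.81
Step 2: Ve = 3436.44 m/s

3436.44


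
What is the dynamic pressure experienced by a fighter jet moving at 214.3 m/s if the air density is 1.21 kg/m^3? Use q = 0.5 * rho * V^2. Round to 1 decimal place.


Step 1: V^2 = 214.3^2 = 45924.49
Step 2: q = 0.5 * 1.21 * 45924.49
Step 3: q = 27784.3 Pa

27784.3


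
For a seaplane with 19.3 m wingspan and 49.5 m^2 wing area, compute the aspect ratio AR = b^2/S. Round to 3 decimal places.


Step 1: b^2 = 19.3^2 = 372.49
Step 2: AR = 372.49 / 49.5 = 7.525

7.525


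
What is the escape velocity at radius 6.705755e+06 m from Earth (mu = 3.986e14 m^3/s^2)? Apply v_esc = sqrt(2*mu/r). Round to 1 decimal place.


Step 1: 2*mu/r = 2 * 3.986e14 / 6.705755e+06 = 118882959.4878
Step 2: v_esc = sqrt(118882959.4878) = 10903.3 m/s

10903.3


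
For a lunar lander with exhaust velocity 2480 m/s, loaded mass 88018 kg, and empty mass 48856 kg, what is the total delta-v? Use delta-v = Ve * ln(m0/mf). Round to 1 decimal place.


Step 1: Mass ratio m0/mf = 88018 / 48856 = 1.80158
Step 2: ln(1.80158) = 0.588664
Step 3: delta-v = 2480 * 0.588664 = 1459.9 m/s

1459.9


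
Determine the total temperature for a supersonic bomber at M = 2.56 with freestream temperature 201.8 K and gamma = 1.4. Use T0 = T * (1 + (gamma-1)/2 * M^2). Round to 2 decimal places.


Step 1: (gamma-1)/2 = 0.2
Step 2: M^2 = 6.5536
Step 3: 1 + 0.2 * 6.5536 = 2.31072
Step 4: T0 = 201.8 * 2.31072 = 466.30 K

466.30


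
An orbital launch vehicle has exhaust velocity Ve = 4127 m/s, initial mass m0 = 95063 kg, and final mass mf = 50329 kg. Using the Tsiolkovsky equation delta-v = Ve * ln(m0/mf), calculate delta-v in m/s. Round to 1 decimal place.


Step 1: Mass ratio m0/mf = 95063 / 50329 = 1.888831
Step 2: ln(1.888831) = 0.635958
Step 3: delta-v = 4127 * 0.635958 = 2624.6 m/s

2624.6


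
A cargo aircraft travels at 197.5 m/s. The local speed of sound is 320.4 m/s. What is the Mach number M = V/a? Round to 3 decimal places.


Step 1: M = V / a = 197.5 / 320.4
Step 2: M = 0.616

0.616


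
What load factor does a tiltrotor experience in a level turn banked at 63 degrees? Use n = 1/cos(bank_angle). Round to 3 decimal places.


Step 1: Convert 63 degrees to radians = 1.099557
Step 2: cos(63 deg) = 0.45399
Step 3: n = 1 / 0.45399 = 2.203

2.203


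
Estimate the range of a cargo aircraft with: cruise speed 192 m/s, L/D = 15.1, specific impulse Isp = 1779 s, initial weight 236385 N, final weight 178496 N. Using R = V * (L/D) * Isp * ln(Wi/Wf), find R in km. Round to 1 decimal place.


Step 1: Coefficient = V * (L/D) * Isp = 192 * 15.1 * 1779 = 5157676.8 m
Step 2: Wi/Wf = 236385 / 178496 = 1.324315
Step 3: ln(1.324315) = 0.280896
Step 4: R = 5157676.8 * 0.280896 = 1448768.9 m = 1448.8 km

1448.8


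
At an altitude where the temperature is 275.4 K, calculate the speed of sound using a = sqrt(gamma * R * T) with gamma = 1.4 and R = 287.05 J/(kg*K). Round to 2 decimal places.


Step 1: gamma * R * T = 1.4 * 287.05 * 275.4 = 110674.998
Step 2: a = sqrt(110674.998) = 332.68 m/s

332.68


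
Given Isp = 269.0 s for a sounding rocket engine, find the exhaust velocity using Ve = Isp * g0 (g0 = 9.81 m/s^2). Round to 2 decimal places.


Step 1: Ve = Isp * g0 = 269.0 * 9.81
Step 2: Ve = 2638.89 m/s

2638.89


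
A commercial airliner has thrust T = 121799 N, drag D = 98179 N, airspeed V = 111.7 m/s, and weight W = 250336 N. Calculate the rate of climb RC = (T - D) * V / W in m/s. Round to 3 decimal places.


Step 1: Excess thrust = T - D = 121799 - 98179 = 23620 N
Step 2: Excess power = 23620 * 111.7 = 2638354.0 W
Step 3: RC = 2638354.0 / 250336 = 10.539 m/s

10.539


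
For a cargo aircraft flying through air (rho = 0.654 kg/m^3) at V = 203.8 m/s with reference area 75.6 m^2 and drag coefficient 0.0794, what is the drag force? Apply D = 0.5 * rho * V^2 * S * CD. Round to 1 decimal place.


Step 1: Dynamic pressure q = 0.5 * 0.654 * 203.8^2 = 13581.7619 Pa
Step 2: Drag D = q * S * CD = 13581.7619 * 75.6 * 0.0794
Step 3: D = 81526.4 N

81526.4


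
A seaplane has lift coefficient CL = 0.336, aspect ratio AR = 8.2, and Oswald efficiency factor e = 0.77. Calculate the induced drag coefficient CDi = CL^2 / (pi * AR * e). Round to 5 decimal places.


Step 1: CL^2 = 0.336^2 = 0.112896
Step 2: pi * AR * e = 3.14159 * 8.2 * 0.77 = 19.836016
Step 3: CDi = 0.112896 / 19.836016 = 0.00569

0.00569


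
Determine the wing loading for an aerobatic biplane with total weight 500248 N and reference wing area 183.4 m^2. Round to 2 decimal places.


Step 1: Wing loading = W / S = 500248 / 183.4
Step 2: Wing loading = 2727.63 N/m^2

2727.63
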